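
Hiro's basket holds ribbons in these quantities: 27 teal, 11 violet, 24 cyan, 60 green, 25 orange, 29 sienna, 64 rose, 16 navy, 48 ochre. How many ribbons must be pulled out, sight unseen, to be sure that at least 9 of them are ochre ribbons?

In the worst case for collecting ochre ribbons, every non-ochre ribbon comes out first.
There are 27 + 11 + 24 + 60 + 25 + 29 + 64 + 16 = 256 non-ochre ribbons altogether.
After those, each further ribbon must be ochre, so 256 + 9 = 265 draws guarantee 9 ochre ribbons.

265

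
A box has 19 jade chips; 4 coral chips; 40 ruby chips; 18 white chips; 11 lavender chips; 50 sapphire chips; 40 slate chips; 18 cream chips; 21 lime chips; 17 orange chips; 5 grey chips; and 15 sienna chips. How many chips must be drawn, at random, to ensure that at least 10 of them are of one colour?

An adversary could hand out at most 9 chips per colour (coral, grey run out sooner): 9 + 4 + 9 + 9 + 9 + 9 + 9 + 9 + 9 + 9 + 5 + 9 = 99 chips and still no colour has 10.
By the pigeonhole principle, one more chip lands in a colour already at 9, so 100 draws are enough and 99 are not.

100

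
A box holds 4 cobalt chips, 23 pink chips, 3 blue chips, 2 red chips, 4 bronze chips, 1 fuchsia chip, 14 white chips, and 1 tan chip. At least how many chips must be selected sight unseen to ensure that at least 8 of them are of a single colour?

By pigeonhole, put each drawn chip into a box by colour. The largest draw with every box below 8 takes min(count, 7) from each colour; colours with fewer than 7 contribute all they have.
Σ min(cᵢ, 7) = 4 + 7 + 3 + 2 + 4 + 1 + 7 + 1 = 29.
Draw number 29 + 1 = 30 must push one box to 8.

30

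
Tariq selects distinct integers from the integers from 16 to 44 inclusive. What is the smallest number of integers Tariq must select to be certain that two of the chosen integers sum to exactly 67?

19

A set avoiding the sum 67 can contain at most one of each pair {x, 67−x}, plus the 7 elements whose complement lies outside the range.
The integers 16, …, 33 (18 of them) are such a set: any two sum to at least 16+17 = 33 and at most 32+33 = 65 < 67.
Any 19th integer completes one of the 11 pairs, so 19 choices force a sum of 67.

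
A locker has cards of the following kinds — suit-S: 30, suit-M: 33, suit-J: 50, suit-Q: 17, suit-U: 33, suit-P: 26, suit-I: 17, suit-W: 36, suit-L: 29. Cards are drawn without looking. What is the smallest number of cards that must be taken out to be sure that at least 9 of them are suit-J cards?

230

In the worst case for collecting suit-J cards, every non-suit-J card comes out first.
There are 30 + 33 + 17 + 33 + 26 + 17 + 36 + 29 = 221 non-suit-J cards altogether.
After those, each further card must be suit-J, so 221 + 9 = 230 draws guarantee 9 suit-J cards.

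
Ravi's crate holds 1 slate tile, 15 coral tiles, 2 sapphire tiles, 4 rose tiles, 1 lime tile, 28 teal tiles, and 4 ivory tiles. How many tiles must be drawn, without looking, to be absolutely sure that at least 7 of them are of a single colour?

Pigeonhole: put each drawn tile into a box by colour. The largest draw with every box below 7 takes min(count, 6) from each colour; colours with fewer than 6 contribute all they have.
Σ min(cᵢ, 6) = 1 + 6 + 2 + 4 + 1 + 6 + 4 = 24.
Draw number 24 + 1 = 25 must push one box to 7.

25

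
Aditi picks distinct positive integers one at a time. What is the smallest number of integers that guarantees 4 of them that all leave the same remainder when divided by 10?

31

By pigeonhole, the 10 residue classes mod 10 are the pigeonholes.
With 30 integers one could put 3 in each residue class and have no class reach 4.
The 31st integer pushes some class to 4, so 10·3 + 1 = 31.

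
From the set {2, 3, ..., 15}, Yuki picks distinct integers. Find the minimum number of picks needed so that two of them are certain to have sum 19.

9

A set avoiding the sum 19 can contain at most one of each pair {x, 19−x}, plus the 2 elements whose complement lies outside the range.
The integers 2, …, 9 (8 of them) are such a set: any two sum to at least 2+3 = 5 and at most 8+9 = 17 < 19.
By pigeonhole, any 9th integer completes one of the 6 pairs, so 9 choices force a sum of 19.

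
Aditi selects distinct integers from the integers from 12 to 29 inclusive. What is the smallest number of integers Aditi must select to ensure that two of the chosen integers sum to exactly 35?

13

Group the elements by complementary pair {x, 35−x}: {12,23}, {13,22}, {14,21}, …, giving 6 two-element pairs and 6 integers whose partner 35−x falls outside [12,29].
Pigeonhole: treating each of those 12 groups as a pigeonhole, one can pick one integer per group — 12 integers — with no two summing to 35.
The 13th integer lands in an occupied pair, forcing a sum of 35.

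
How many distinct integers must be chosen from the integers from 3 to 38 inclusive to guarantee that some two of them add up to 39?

A set avoiding the sum 39 can contain at most one of each pair {x, 39−x}, plus the 2 elements whose complement lies outside the range.
The integers 20, …, 38 (19 of them) are such a set: any two sum to at least 20+21 = 41 > 39.
Pigeonhole: any 20th integer completes one of the 17 pairs, so 20 choices force a sum of 39.

20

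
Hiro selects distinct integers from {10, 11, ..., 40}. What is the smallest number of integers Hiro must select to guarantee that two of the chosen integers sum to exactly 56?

20

Group the elements by complementary pair {x, 56−x}: {16,40}, {17,39}, {18,38}, …, giving 12 two-element pairs, the single value 28 (it cannot pair with itself since the integers are distinct), and 6 integers whose partner 56−x falls outside [10,40].
Pigeonhole: treating each of those 19 groups as a pigeonhole, one can pick one integer per group — 19 integers — with no two summing to 56.
The 20th integer lands in an occupied pair, forcing a sum of 56.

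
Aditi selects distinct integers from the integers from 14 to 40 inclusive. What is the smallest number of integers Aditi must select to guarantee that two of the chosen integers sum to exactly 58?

17

Group the elements by complementary pair {x, 58−x}: {18,40}, {19,39}, {20,38}, …, giving 11 two-element pairs; the single value 29 (it cannot pair with itself since the integers are distinct); and 4 integers whose partner 58−x falls outside [14,40].
Treating each of those 16 groups as a pigeonhole, one can pick one integer per group — 16 integers — with no two summing to 58.
The 17th integer lands in an occupied pair, forcing a sum of 58.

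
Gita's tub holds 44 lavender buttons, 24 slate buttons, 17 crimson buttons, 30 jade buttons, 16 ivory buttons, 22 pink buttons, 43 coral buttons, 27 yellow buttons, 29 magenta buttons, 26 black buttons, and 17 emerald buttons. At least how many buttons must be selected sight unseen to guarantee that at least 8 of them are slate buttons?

279

In the worst case for collecting slate buttons, every non-slate button comes out first.
There are 44 + 17 + 30 + 16 + 22 + 43 + 27 + 29 + 26 + 17 = 271 non-slate buttons altogether.
After those, each further button must be slate, so 271 + 8 = 279 draws guarantee 8 slate buttons.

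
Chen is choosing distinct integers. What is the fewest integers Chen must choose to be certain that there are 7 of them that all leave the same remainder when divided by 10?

61

By pigeonhole, the 10 residue classes mod 10 are the pigeonholes.
With 60 integers one could put 6 in each residue class and have no class reach 7.
The 61st integer pushes some class to 7, so 10·6 + 1 = 61.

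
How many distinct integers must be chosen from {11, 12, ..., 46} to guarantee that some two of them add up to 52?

22

Two chosen integers sum to 52 exactly when both halves of some pair {x, 52−x} with 11 ≤ x ≤ 52−x ≤ 41 are chosen — 15 such pairs.
The remaining 6 elements (those with no distinct partner in range) can never complete a 52-sum, so the worst case takes all of them and one from each pair: 6 + 15 = 21.
The 22nd integer has to be the second member of some pair, so 21 + 1 = 22.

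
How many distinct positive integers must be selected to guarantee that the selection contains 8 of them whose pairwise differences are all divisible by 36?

Integers whose pairwise differences are multiples of 36 are exactly those sharing a remainder mod 36. The 36 residue classes mod 36 are the pigeonholes.
With 252 integers one could put 7 in each residue class and have no class reach 8.
The 253rd integer pushes some class to 8, so 36·7 + 1 = 253.

253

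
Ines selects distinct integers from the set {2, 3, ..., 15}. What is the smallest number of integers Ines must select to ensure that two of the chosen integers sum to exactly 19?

9

Two chosen integers sum to 19 exactly when both halves of some pair {x, 19−x} with 4 ≤ x ≤ 19−x ≤ 15 are chosen — 6 such pairs.
The remaining 2 elements (those with no distinct partner in range) can never complete a 19-sum, so the worst case takes all of them and one from each pair: 2 + 6 = 8.
The 9th integer has to be the second member of some pair, so 8 + 1 = 9.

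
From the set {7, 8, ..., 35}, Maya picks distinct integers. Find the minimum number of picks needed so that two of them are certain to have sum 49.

19

Group the elements by complementary pair {x, 49−x}: {14,35}, {15,34}, {16,33}, …, giving 11 two-element pairs and 7 integers whose partner 49−x falls outside [7,35].
Treating each of those 18 groups as a pigeonhole, one can pick one integer per group — 18 integers — with no two summing to 49.
The 19th integer lands in an occupied pair, forcing a sum of 49.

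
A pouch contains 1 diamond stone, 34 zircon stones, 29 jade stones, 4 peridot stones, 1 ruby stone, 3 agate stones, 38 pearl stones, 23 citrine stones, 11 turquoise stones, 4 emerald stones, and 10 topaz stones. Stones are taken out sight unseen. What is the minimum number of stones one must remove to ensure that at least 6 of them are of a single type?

Put each drawn stone into a box by type. The largest draw with every box below 6 takes min(count, 5) from each type; types with fewer than 5 contribute all they have.
Σ min(cᵢ, 5) = 1 + 5 + 5 + 4 + 1 + 3 + 5 + 5 + 5 + 4 + 5 = 43.
Draw number 43 + 1 = 44 must push one box to 6.

44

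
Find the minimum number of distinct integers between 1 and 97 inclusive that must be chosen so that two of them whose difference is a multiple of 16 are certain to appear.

Integers whose pairwise differences are multiples of 16 are exactly those sharing a remainder mod 16. Pigeonhole: the 16 residue classes mod 16 are the pigeonholes.
With 16 integers one could put 1 in each residue class and have no class reach 2.
The 17th integer pushes some class to 2, so 16·1 + 1 = 17.

17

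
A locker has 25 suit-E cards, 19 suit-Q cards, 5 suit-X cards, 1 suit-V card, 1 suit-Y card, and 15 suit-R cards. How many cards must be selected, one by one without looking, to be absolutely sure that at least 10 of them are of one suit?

35

By the pigeonhole principle, the 6 suits are the holes; the cards drawn are the pigeons.
To avoid 10 of any one suit, the worst case takes at most 9 of each suit, or every card of a suit that has fewer than 9.
That gives 9 + 9 + 5 + 1 + 1 + 9 = 34 cards with no suit reaching 10.
The next card forces some suit to 10, so 34 + 1 = 35.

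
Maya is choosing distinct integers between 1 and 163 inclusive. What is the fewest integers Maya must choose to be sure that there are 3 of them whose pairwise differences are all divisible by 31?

Integers whose pairwise differences are multiples of 31 are exactly those sharing a remainder mod 31. By pigeonhole, the 31 residue classes mod 31 are the pigeonholes.
With 62 integers one could put 2 in each residue class and have no class reach 3.
The 63rd integer pushes some class to 3, so 31·2 + 1 = 63.

63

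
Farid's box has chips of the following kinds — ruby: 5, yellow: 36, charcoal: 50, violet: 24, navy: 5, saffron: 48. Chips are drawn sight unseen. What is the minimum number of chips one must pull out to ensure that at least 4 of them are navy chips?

In the worst case for collecting navy chips, every non-navy chip comes out first.
There are 5 + 36 + 50 + 24 + 48 = 163 non-navy chips altogether.
After those, each further chip must be navy, so 163 + 4 = 167 draws guarantee 4 navy chips.

167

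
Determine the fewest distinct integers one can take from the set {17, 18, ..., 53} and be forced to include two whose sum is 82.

26

Two chosen integers sum to 82 exactly when both halves of some pair {x, 82−x} with 29 ≤ x ≤ 82−x ≤ 53 are chosen — 12 such pairs.
The remaining 13 elements (those with no distinct partner in range) can never complete a 82-sum, so the worst case takes all of them and one from each pair: 13 + 12 = 25.
The 26th integer has to be the second member of some pair, so 25 + 1 = 26.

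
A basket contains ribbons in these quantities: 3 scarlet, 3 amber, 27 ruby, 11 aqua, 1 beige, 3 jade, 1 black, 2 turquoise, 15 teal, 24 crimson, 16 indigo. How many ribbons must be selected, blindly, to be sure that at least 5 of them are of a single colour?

34

An adversary could hand out at most 4 ribbons per colour (6 colours run out sooner): 3 + 3 + 4 + 4 + 1 + 3 + 1 + 2 + 4 + 4 + 4 = 33 ribbons and still no colour has 5.
One more ribbon lands in a colour already at 4, so 34 draws are enough and 33 are not.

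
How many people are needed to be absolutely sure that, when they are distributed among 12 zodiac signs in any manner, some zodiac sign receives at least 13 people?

145

With 144 people one could put exactly 12 in each of the 12 zodiac signs, and no zodiac sign would reach 13.
By the pigeonhole principle, one more person must land in a zodiac sign that already has 12, giving it 13.
So 12 × 12 + 1 = 145 people are required.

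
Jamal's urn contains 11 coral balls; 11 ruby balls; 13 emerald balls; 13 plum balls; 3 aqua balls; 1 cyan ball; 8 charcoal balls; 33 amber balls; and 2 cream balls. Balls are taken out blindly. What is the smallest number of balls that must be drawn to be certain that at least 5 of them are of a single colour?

Pigeonhole: the 9 colours are the holes; the balls drawn are the pigeons.
To avoid 5 of any one colour, the worst case takes at most 4 of each colour, or every ball of a colour that has fewer than 4.
That gives 4 + 4 + 4 + 4 + 3 + 1 + 4 + 4 + 2 = 30 balls with no colour reaching 5.
The next ball forces some colour to 5, so 30 + 1 = 31.

31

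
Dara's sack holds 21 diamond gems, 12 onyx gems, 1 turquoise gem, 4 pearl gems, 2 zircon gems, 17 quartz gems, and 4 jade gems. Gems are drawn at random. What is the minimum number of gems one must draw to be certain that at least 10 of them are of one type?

An adversary could hand out at most 9 gems per type (4 types run out sooner): 9 + 9 + 1 + 4 + 2 + 9 + 4 = 38 gems and still no type has 10.
By the pigeonhole principle, one more gem lands in a type already at 9, so 39 draws are enough and 38 are not.

39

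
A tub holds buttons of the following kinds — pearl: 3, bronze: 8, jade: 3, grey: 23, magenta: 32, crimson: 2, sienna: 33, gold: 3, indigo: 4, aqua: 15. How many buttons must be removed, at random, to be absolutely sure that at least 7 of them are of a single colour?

46

By pigeonhole, put each drawn button into a box by colour. The largest draw with every box below 7 takes min(count, 6) from each colour; colours with fewer than 6 contribute all they have.
Σ min(cᵢ, 6) = 3 + 6 + 3 + 6 + 6 + 2 + 6 + 3 + 4 + 6 = 45.
Draw number 45 + 1 = 46 must push one box to 7.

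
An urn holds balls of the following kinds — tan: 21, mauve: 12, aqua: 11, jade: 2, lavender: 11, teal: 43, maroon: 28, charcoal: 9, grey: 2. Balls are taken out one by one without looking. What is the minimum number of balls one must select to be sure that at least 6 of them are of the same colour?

40

The 9 colours are the holes; the balls drawn are the pigeons.
To avoid 6 of any one colour, the worst case takes at most 5 of each colour, or every ball of a colour that has fewer than 5.
That gives 5 + 5 + 5 + 2 + 5 + 5 + 5 + 5 + 2 = 39 balls with no colour reaching 6.
The next ball forces some colour to 6, so 39 + 1 = 40.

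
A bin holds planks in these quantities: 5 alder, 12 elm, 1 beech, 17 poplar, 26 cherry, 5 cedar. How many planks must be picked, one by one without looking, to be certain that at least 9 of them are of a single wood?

An adversary could hand out at most 8 planks per wood (alder, beech, cedar run out sooner): 5 + 8 + 1 + 8 + 8 + 5 = 35 planks and still no wood has 9.
By pigeonhole, one more plank lands in a wood already at 8, so 36 draws are enough and 35 are not.

36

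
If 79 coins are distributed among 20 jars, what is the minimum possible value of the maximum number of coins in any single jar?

The 20 jars are the holes and the 79 coins are the pigeons.
If every jar held at most 3 coins, the total would be at most 20 × 3 = 60, which is less than 79.
So some jar holds at least ⌈79/20⌉ = 4 coins.

4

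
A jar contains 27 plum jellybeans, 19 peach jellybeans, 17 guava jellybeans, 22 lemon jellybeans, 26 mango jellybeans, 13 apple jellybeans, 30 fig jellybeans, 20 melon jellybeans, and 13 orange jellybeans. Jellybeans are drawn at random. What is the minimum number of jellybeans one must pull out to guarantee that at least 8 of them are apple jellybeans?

182

In the worst case for collecting apple jellybeans, every non-apple jellybean comes out first.
There are 27 + 19 + 17 + 22 + 26 + 30 + 20 + 13 = 174 non-apple jellybeans altogether.
After those, each further jellybean must be apple, so 174 + 8 = 182 draws guarantee 8 apple jellybeans.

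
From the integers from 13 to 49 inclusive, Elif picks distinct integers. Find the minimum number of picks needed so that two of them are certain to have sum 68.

23

Two chosen integers sum to 68 exactly when both halves of some pair {x, 68−x} with 19 ≤ x ≤ 68−x ≤ 49 are chosen — 15 such pairs.
The remaining 7 elements (those with no distinct partner in range) can never complete a 68-sum, so the worst case takes all of them and one from each pair: 7 + 15 = 22.
The 23rd integer has to be the second member of some pair, so 22 + 1 = 23.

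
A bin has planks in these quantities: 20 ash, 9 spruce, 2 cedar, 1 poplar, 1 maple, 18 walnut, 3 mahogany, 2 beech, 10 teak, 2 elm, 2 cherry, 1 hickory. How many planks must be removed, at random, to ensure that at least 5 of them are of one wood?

31

By pigeonhole, put each drawn plank into a box by wood. The largest draw with every box below 5 takes min(count, 4) from each wood; woods with fewer than 4 contribute all they have.
Σ min(cᵢ, 4) = 4 + 4 + 2 + 1 + 1 + 4 + 3 + 2 + 4 + 2 + 2 + 1 = 30.
Draw number 30 + 1 = 31 must push one box to 5.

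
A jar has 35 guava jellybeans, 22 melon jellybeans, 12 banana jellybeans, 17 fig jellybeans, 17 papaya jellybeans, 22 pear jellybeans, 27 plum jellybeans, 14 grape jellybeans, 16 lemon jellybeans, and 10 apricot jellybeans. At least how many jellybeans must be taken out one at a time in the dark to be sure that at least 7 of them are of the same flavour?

An adversary could hand out at most 6 jellybeans per flavour: 6 + 6 + 6 + 6 + 6 + 6 + 6 + 6 + 6 + 6 = 60 jellybeans and still no flavour has 7.
By the pigeonhole principle, one more jellybean lands in a flavour already at 6, so 61 draws are enough and 60 are not.

61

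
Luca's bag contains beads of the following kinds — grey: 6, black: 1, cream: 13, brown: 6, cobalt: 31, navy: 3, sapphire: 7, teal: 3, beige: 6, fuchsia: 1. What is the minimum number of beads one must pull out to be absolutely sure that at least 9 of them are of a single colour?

50

The 10 colours are the holes; the beads drawn are the pigeons.
To avoid 9 of any one colour, the worst case takes at most 8 of each colour, or every bead of a colour that has fewer than 8.
That gives 6 + 1 + 8 + 6 + 8 + 3 + 7 + 3 + 6 + 1 = 49 beads with no colour reaching 9.
The next bead forces some colour to 9, so 49 + 1 = 50.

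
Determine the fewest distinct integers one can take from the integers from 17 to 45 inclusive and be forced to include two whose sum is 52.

A set avoiding the sum 52 can contain at most one of each pair {x, 52−x}, plus the 11 elements whose complement lies outside the range or equal to its own complement.
The integers 26, …, 45 (20 of them) are such a set: any two sum to at least 26+27 = 53 > 52.
By the pigeonhole principle, any 21st integer completes one of the 9 pairs, so 21 choices force a sum of 52.

21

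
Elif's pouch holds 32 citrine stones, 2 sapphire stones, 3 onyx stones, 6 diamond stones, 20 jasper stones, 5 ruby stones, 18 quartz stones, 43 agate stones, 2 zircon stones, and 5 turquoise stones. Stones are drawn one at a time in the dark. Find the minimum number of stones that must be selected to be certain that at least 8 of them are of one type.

52

By the pigeonhole principle, the 10 types are the holes; the stones drawn are the pigeons.
To avoid 8 of any one type, the worst case takes at most 7 of each type, or every stone of a type that has fewer than 7.
That gives 7 + 2 + 3 + 6 + 7 + 5 + 7 + 7 + 2 + 5 = 51 stones with no type reaching 8.
The next stone forces some type to 8, so 51 + 1 = 52.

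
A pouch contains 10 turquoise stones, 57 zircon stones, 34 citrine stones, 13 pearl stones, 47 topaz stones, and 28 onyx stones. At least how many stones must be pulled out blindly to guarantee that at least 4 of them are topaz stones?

In the worst case for collecting topaz stones, every non-topaz stone comes out first.
There are 10 + 57 + 34 + 13 + 28 = 142 non-topaz stones altogether.
After those, each further stone must be topaz, so 142 + 4 = 146 draws guarantee 4 topaz stones.

146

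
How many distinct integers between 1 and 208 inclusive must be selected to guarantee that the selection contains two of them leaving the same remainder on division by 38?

39

By the pigeonhole principle, the 38 residue classes mod 38 are the pigeonholes.
With 38 integers one could put 1 in each residue class and have no class reach 2.
The 39th integer pushes some class to 2, so 38·1 + 1 = 39.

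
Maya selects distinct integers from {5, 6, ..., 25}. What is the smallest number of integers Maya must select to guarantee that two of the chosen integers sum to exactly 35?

14

Group the elements by complementary pair {x, 35−x}: {10,25}, {11,24}, {12,23}, …, giving 8 two-element pairs and 5 integers whose partner 35−x falls outside [5,25].
Treating each of those 13 groups as a pigeonhole, one can pick one integer per group — 13 integers — with no two summing to 35.
The 14th integer lands in an occupied pair, forcing a sum of 35.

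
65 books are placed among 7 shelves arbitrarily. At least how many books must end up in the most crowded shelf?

The 7 shelves are the holes and the 65 books are the pigeons.
If every shelf held at most 9 books, the total would be at most 7 × 9 = 63, which is less than 65.
So some shelf holds at least ⌈65/7⌉ = 10 books.

10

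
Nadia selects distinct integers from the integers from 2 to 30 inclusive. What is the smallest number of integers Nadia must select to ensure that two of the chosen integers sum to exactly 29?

Two chosen integers sum to 29 exactly when both halves of some pair {x, 29−x} with 2 ≤ x ≤ 29−x ≤ 27 are chosen — 13 such pairs.
The remaining 3 elements (those with no distinct partner in range) can never complete a 29-sum, so the worst case takes all of them and one from each pair: 3 + 13 = 16.
The 17th integer has to be the second member of some pair, so 16 + 1 = 17.

17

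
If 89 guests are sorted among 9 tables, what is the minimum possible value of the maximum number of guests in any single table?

By pigeonhole, the 9 tables are the holes and the 89 guests are the pigeons.
If every table held at most 9 guests, the total would be at most 9 × 9 = 81, which is less than 89.
So some table holds at least ⌈89/9⌉ = 10 guests.

10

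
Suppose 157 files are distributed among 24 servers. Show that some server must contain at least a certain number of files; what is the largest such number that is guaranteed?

The 24 servers are the holes and the 157 files are the pigeons.
If every server held at most 6 files, the total would be at most 24 × 6 = 144, which is less than 157.
So some server holds at least ⌈157/24⌉ = 7 files.

7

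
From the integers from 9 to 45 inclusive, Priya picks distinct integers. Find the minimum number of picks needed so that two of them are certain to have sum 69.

27

Group the elements by complementary pair {x, 69−x}: {24,45}, {25,44}, {26,43}, …, giving 11 two-element pairs and 15 integers whose partner 69−x falls outside [9,45].
Treating each of those 26 groups as a pigeonhole, one can pick one integer per group — 26 integers — with no two summing to 69.
The 27th integer lands in an occupied pair, forcing a sum of 69.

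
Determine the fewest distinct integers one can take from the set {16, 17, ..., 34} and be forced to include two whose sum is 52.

A set avoiding the sum 52 can contain at most one of each pair {x, 52−x}, plus the 3 elements whose complement lies outside the range or equal to its own complement.
The integers 16, …, 26 (11 of them) are such a set: any two sum to at least 16+17 = 33 and at most 25+26 = 51 < 52.
By pigeonhole, any 12th integer completes one of the 8 pairs, so 12 choices force a sum of 52.

12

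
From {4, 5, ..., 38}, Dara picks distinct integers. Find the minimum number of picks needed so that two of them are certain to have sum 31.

A set avoiding the sum 31 can contain at most one of each pair {x, 31−x}, plus the 11 elements whose complement lies outside the range.
The integers 16, …, 38 (23 of them) are such a set: any two sum to at least 16+17 = 33 > 31.
Any 24th integer completes one of the 12 pairs, so 24 choices force a sum of 31.

24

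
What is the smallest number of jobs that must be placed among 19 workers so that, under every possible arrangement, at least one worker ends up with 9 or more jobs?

153

With 152 jobs one could put exactly 8 in each of the 19 workers, and no worker would reach 9.
One more job must land in a worker that already has 8, giving it 9.
So 19 × 8 + 1 = 153 jobs are required.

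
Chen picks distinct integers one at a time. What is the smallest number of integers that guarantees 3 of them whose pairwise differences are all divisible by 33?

Integers whose pairwise differences are multiples of 33 are exactly those sharing a remainder mod 33. Pigeonhole: the 33 residue classes mod 33 are the pigeonholes.
With 66 integers one could put 2 in each residue class and have no class reach 3.
The 67th integer pushes some class to 3, so 33·2 + 1 = 67.

67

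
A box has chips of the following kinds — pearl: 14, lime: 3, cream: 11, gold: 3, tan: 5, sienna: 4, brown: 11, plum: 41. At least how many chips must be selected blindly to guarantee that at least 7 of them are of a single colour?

Put each drawn chip into a box by colour. The largest draw with every box below 7 takes min(count, 6) from each colour; colours with fewer than 6 contribute all they have.
Σ min(cᵢ, 6) = 6 + 3 + 6 + 3 + 5 + 4 + 6 + 6 = 39.
Draw number 39 + 1 = 40 must push one box to 7.

40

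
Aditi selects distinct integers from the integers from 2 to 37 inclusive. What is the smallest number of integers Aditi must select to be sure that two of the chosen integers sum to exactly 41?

A set avoiding the sum 41 can contain at most one of each pair {x, 41−x}, plus the 2 elements whose complement lies outside the range.
The integers 2, …, 20 (19 of them) are such a set: any two sum to at least 2+3 = 5 and at most 19+20 = 39 < 41.
By pigeonhole, any 20th integer completes one of the 17 pairs, so 20 choices force a sum of 41.

20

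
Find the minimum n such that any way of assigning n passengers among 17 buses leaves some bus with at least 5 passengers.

With 68 passengers one could put exactly 4 in each of the 17 buses, and no bus would reach 5.
By the pigeonhole principle, one more passenger must land in a bus that already has 4, giving it 5.
So 17 × 4 + 1 = 69 passengers are required.

69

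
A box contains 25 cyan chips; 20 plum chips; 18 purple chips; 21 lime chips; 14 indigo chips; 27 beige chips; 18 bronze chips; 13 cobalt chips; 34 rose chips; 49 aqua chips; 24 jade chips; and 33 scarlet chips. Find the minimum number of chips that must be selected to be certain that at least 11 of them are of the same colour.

121

An adversary could hand out at most 10 chips per colour: 10 + 10 + 10 + 10 + 10 + 10 + 10 + 10 + 10 + 10 + 10 + 10 = 120 chips and still no colour has 11.
One more chip lands in a colour already at 10, so 121 draws are enough and 120 are not.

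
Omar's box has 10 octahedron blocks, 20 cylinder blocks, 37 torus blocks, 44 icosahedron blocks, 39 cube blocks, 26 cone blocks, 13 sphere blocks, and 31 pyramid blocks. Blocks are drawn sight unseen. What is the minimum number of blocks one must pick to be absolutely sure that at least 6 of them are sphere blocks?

In the worst case for collecting sphere blocks, every non-sphere block comes out first.
There are 10 + 20 + 37 + 44 + 39 + 26 + 31 = 207 non-sphere blocks altogether.
After those, each further block must be sphere, so 207 + 6 = 213 draws guarantee 6 sphere blocks.

213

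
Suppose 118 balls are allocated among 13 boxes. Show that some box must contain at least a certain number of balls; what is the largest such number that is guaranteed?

10

By the pigeonhole principle, the 13 boxes are the holes and the 118 balls are the pigeons.
If every box held at most 9 balls, the total would be at most 13 × 9 = 117, which is less than 118.
So some box holds at least ⌈118/13⌉ = 10 balls.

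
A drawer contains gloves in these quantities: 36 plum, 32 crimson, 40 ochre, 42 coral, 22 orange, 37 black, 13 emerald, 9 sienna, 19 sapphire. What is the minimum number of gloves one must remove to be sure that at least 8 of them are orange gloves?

In the worst case for collecting orange gloves, every non-orange glove comes out first.
There are 36 + 32 + 40 + 42 + 37 + 13 + 9 + 19 = 228 non-orange gloves altogether.
After those, each further glove must be orange, so 228 + 8 = 236 draws guarantee 8 orange gloves.

236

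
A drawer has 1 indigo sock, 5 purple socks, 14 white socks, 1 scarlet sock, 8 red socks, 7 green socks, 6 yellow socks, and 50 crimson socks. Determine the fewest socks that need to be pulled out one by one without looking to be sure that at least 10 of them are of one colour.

47

An adversary could hand out at most 9 socks per colour (6 colours run out sooner): 1 + 5 + 9 + 1 + 8 + 7 + 6 + 9 = 46 socks and still no colour has 10.
Pigeonhole: one more sock lands in a colour already at 9, so 47 draws are enough and 46 are not.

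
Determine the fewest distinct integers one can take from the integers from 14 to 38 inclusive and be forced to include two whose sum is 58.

17

A set avoiding the sum 58 can contain at most one of each pair {x, 58−x}, plus the 7 elements whose complement lies outside the range or equal to its own complement.
The integers 14, …, 29 (16 of them) are such a set: any two sum to at least 14+15 = 29 and at most 28+29 = 57 < 58.
Any 17th integer completes one of the 9 pairs, so 17 choices force a sum of 58.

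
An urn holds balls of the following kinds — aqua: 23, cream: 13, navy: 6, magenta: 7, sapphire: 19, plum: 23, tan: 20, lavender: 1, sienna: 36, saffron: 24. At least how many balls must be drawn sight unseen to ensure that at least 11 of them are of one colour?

85

Put each drawn ball into a box by colour. The largest draw with every box below 11 takes min(count, 10) from each colour; colours with fewer than 10 contribute all they have.
Σ min(cᵢ, 10) = 10 + 10 + 6 + 7 + 10 + 10 + 10 + 1 + 10 + 10 = 84.
Draw number 84 + 1 = 85 must push one box to 11.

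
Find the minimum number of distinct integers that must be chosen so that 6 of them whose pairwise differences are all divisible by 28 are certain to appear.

141

Integers whose pairwise differences are multiples of 28 are exactly those sharing a remainder mod 28. The 28 residue classes mod 28 are the pigeonholes.
With 140 integers one could put 5 in each residue class and have no class reach 6.
The 141st integer pushes some class to 6, so 28·5 + 1 = 141.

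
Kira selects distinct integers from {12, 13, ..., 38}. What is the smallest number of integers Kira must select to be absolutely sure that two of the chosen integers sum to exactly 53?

16

Group the elements by complementary pair {x, 53−x}: {15,38}, {16,37}, {17,36}, …, giving 12 two-element pairs and 3 integers whose partner 53−x falls outside [12,38].
Treating each of those 15 groups as a pigeonhole, one can pick one integer per group — 15 integers — with no two summing to 53.
The 16th integer lands in an occupied pair, forcing a sum of 53.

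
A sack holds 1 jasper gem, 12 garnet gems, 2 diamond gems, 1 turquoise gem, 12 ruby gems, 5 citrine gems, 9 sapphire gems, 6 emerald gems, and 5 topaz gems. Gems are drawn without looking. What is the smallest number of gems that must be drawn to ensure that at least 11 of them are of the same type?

By pigeonhole, the 9 types are the holes; the gems drawn are the pigeons.
To avoid 11 of any one type, the worst case takes at most 10 of each type, or every gem of a type that has fewer than 10.
That gives 1 + 10 + 2 + 1 + 10 + 5 + 9 + 6 + 5 = 49 gems with no type reaching 11.
The next gem forces some type to 11, so 49 + 1 = 50.

50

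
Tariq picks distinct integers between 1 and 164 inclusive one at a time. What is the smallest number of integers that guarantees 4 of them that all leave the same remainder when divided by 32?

97

By the pigeonhole principle, the 32 residue classes mod 32 are the pigeonholes.
With 96 integers one could put 3 in each residue class and have no class reach 4.
The 97th integer pushes some class to 4, so 32·3 + 1 = 97.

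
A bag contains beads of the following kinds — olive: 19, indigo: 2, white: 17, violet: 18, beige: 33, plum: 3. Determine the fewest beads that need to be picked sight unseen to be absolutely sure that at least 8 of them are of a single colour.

The 6 colours are the holes; the beads drawn are the pigeons.
To avoid 8 of any one colour, the worst case takes at most 7 of each colour, or every bead of a colour that has fewer than 7.
That gives 7 + 2 + 7 + 7 + 7 + 3 = 33 beads with no colour reaching 8.
The next bead forces some colour to 8, so 33 + 1 = 34.

34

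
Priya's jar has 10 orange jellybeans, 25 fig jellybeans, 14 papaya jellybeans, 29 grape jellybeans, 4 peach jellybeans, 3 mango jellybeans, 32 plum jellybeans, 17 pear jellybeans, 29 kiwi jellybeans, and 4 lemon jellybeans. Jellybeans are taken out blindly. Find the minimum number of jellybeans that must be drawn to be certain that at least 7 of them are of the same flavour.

By pigeonhole, put each drawn jellybean into a box by flavour. The largest draw with every box below 7 takes min(count, 6) from each flavour; flavours with fewer than 6 contribute all they have.
Σ min(cᵢ, 6) = 6 + 6 + 6 + 6 + 4 + 3 + 6 + 6 + 6 + 4 = 53.
Draw number 53 + 1 = 54 must push one box to 7.

54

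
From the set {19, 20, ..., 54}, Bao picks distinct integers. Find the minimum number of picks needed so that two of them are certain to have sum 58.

27

Two chosen integers sum to 58 exactly when both halves of some pair {x, 58−x} with 19 ≤ x ≤ 58−x ≤ 39 are chosen — 10 such pairs.
The remaining 16 elements (those with no distinct partner in range) can never complete a 58-sum, so the worst case takes all of them and one from each pair: 16 + 10 = 26.
The 27th integer has to be the second member of some pair, so 26 + 1 = 27.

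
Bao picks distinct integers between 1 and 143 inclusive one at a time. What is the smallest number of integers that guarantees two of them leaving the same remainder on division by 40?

41

By pigeonhole, the 40 residue classes mod 40 are the pigeonholes.
With 40 integers one could put 1 in each residue class and have no class reach 2.
The 41st integer pushes some class to 2, so 40·1 + 1 = 41.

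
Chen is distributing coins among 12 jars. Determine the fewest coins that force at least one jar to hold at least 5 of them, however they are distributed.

49

With 48 coins one could put exactly 4 in each of the 12 jars, and no jar would reach 5.
By the pigeonhole principle, one more coin must land in a jar that already has 4, giving it 5.
So 12 × 4 + 1 = 49 coins are required.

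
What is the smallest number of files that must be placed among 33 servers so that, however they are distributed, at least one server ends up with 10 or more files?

With 297 files one could put exactly 9 in each of the 33 servers, and no server would reach 10.
By pigeonhole, one more file must land in a server that already has 9, giving it 10.
So 33 × 9 + 1 = 298 files are required.

298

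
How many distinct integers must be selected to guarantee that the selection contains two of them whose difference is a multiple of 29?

Integers whose pairwise differences are multiples of 29 are exactly those sharing a remainder mod 29. Pigeonhole: the 29 residue classes mod 29 are the pigeonholes.
With 29 integers one could put 1 in each residue class and have no class reach 2.
The 30th integer pushes some class to 2, so 29·1 + 1 = 30.

30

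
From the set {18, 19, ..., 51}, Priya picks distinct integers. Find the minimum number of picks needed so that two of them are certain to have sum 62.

Group the elements by complementary pair {x, 62−x}: {18,44}, {19,43}, {20,42}, …, giving 13 two-element pairs, the single value 31 (it cannot pair with itself since the integers are distinct), and 7 integers whose partner 62−x falls outside [18,51].
Treating each of those 21 groups as a pigeonhole, one can pick one integer per group — 21 integers — with no two summing to 62.
The 22nd integer lands in an occupied pair, forcing a sum of 62.

22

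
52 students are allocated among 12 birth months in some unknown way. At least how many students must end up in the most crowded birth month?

Pigeonhole: the 12 birth months are the holes and the 52 students are the pigeons.
If every birth month held at most 4 students, the total would be at most 12 × 4 = 48, which is less than 52.
So some birth month holds at least ⌈52/12⌉ = 5 students.

5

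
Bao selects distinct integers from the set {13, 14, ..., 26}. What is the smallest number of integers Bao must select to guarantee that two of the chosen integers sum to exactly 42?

10

A set avoiding the sum 42 can contain at most one of each pair {x, 42−x}, plus the 4 elements whose complement lies outside the range or equal to its own complement.
The integers 13, …, 21 (9 of them) are such a set: any two sum to at least 13+14 = 27 and at most 20+21 = 41 < 42.
Pigeonhole: any 10th integer completes one of the 5 pairs, so 10 choices force a sum of 42.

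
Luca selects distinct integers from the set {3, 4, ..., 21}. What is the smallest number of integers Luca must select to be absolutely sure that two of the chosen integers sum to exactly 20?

Group the elements by complementary pair {x, 20−x}: {3,17}, {4,16}, {5,15}, …, giving 7 two-element pairs, the single value 10 (it cannot pair with itself since the integers are distinct), and 4 integers whose partner 20−x falls outside [3,21].
By pigeonhole, treating each of those 12 groups as a pigeonhole, one can pick one integer per group — 12 integers — with no two summing to 20.
The 13th integer lands in an occupied pair, forcing a sum of 20.

13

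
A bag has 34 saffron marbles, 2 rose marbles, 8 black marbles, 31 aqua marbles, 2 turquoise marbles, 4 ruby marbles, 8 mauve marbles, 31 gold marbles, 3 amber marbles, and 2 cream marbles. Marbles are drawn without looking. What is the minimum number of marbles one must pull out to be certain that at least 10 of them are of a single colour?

Pigeonhole: the 10 colours are the holes; the marbles drawn are the pigeons.
To avoid 10 of any one colour, the worst case takes at most 9 of each colour, or every marble of a colour that has fewer than 9.
That gives 9 + 2 + 8 + 9 + 2 + 4 + 8 + 9 + 3 + 2 = 56 marbles with no colour reaching 10.
The next marble forces some colour to 10, so 56 + 1 = 57.

57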